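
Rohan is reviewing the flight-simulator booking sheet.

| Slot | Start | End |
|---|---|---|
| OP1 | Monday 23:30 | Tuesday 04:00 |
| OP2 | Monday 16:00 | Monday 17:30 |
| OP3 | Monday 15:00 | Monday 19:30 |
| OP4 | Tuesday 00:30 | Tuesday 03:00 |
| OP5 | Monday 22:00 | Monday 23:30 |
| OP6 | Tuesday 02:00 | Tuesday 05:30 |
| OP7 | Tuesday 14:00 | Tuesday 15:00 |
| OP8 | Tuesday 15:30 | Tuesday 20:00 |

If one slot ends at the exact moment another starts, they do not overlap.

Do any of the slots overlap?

Yes

Sorted by start: OP3, OP2, OP5, OP1, OP4, OP6, OP7, OP8.
OP2 starts before OP3 ends → OP3 and OP2 overlap.
That's a conflict, so the schedule is not conflict-free.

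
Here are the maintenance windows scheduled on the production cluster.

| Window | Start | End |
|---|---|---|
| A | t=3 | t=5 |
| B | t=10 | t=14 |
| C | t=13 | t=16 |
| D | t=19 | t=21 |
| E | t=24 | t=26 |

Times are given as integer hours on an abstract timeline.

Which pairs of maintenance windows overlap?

B & C

Sorted by start: A, B, C, D, E.
B starts after A ends, so A has no further overlaps.
C starts before B ends → B and C overlap.
D starts after B ends, so B has no further overlaps.
D starts after C ends, so C has no further overlaps.
E starts after D ends.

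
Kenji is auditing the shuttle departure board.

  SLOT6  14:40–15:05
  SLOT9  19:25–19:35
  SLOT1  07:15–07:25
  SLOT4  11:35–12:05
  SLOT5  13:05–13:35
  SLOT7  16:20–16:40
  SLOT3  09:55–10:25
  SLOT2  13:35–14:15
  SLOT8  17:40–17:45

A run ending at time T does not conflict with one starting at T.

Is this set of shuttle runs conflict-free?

Yes

Check each pair: they overlap iff neither finishes before the other starts.
Sorted by start: SLOT1, SLOT3, SLOT4, SLOT5, SLOT2, SLOT6, SLOT7, SLOT8, SLOT9.
SLOT3 starts after SLOT1 ends; SLOT1 is clear from here.
SLOT4 starts after SLOT3 ends; SLOT3 is clear from here.
SLOT5 starts after SLOT4 ends; SLOT4 is clear from here.
SLOT2 starts exactly when SLOT5 ends (back-to-back, no overlap); SLOT5 is clear from here.
SLOT6 starts after SLOT2 ends; SLOT2 is clear from here.
SLOT7 starts after SLOT6 ends; SLOT6 is clear from here.
SLOT8 starts after SLOT7 ends; SLOT7 is clear from here.
SLOT9 starts after SLOT8 ends.
Every pair is clear; the schedule has no overlaps.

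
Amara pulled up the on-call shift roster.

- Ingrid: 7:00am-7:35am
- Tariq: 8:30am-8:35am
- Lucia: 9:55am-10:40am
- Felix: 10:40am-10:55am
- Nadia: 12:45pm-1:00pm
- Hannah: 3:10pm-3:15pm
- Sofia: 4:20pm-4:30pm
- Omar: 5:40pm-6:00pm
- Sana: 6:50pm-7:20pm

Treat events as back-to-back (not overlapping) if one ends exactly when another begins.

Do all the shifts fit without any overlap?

Check each pair: they overlap iff neither finishes before the other starts.
Sorted by start: Ingrid, Tariq, Lucia, Felix, Nadia, Hannah, Sofia, Omar, Sana.
Tariq starts after Ingrid ends, so nothing later overlaps Ingrid either.
Lucia starts after Tariq ends, so nothing later overlaps Tariq either.
Felix starts exactly when Lucia ends (back-to-back, no overlap), so nothing later overlaps Lucia either.
Nadia starts after Felix ends, so nothing later overlaps Felix either.
Hannah starts after Nadia ends, so nothing later overlaps Nadia either.
Sofia starts after Hannah ends, so nothing later overlaps Hannah either.
Omar starts after Sofia ends, so nothing later overlaps Sofia either.
Sana starts after Omar ends.
Every pair is clear; the schedule has no overlaps.

Yes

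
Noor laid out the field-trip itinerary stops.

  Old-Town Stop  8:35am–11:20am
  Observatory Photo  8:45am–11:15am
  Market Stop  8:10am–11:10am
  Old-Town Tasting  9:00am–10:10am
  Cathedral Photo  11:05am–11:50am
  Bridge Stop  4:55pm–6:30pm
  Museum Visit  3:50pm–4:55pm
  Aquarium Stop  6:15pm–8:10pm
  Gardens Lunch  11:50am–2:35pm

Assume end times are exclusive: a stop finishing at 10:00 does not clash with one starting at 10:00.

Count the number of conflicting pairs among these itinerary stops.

Two intervals overlap when each starts before the other ends.
Sorted by start: Market Stop, Old-Town Stop, Observatory Photo, Old-Town Tasting, Cathedral Photo, Gardens Lunch, Museum Visit, Bridge Stop, Aquarium Stop.
Old-Town Stop starts before Market Stop ends → Market Stop and Old-Town Stop overlap.
Observatory Photo starts before Market Stop ends → Market Stop and Observatory Photo overlap.
Old-Town Tasting starts before Market Stop ends → Market Stop and Old-Town Tasting overlap.
Cathedral Photo starts before Market Stop ends → Market Stop and Cathedral Photo overlap.
Gardens Lunch starts after Market Stop ends; Market Stop is clear from here.
Observatory Photo starts before Old-Town Stop ends → Old-Town Stop and Observatory Photo overlap.
Old-Town Tasting starts before Old-Town Stop ends → Old-Town Stop and Old-Town Tasting overlap.
Cathedral Photo starts before Old-Town Stop ends → Old-Town Stop and Cathedral Photo overlap.
Gardens Lunch starts after Old-Town Stop ends; Old-Town Stop is clear from here.
Old-Town Tasting starts before Observatory Photo ends → Observatory Photo and Old-Town Tasting overlap.
Cathedral Photo starts before Observatory Photo ends → Observatory Photo and Cathedral Photo overlap.
Gardens Lunch starts after Observatory Photo ends; Observatory Photo is clear from here.
Cathedral Photo starts after Old-Town Tasting ends; Old-Town Tasting is clear from here.
Gardens Lunch starts exactly when Cathedral Photo ends (back-to-back, no overlap); Cathedral Photo is clear from here.
Museum Visit starts after Gardens Lunch ends; Gardens Lunch is clear from here.
Bridge Stop starts exactly when Museum Visit ends (back-to-back, no overlap); Museum Visit is clear from here.
Aquarium Stop starts before Bridge Stop ends → Bridge Stop and Aquarium Stop overlap.
Overlapping pairs: Aquarium Stop & Bridge Stop, Cathedral Photo & Market Stop, Cathedral Photo & Observatory Photo, Cathedral Photo & Old-Town Stop, Market Stop & Observatory Photo, Market Stop & Old-Town Stop, Market Stop & Old-Town Tasting, Observatory Photo & Old-Town Stop, Observatory Photo & Old-Town Tasting, Old-Town Stop & Old-Town Tasting — 10 in total.

10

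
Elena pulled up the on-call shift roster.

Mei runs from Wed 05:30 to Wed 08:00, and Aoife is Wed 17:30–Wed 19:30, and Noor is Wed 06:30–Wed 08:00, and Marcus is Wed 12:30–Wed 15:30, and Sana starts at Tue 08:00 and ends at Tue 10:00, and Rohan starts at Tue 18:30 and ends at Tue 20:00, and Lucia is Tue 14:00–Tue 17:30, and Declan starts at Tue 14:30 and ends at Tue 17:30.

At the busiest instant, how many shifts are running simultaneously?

Walk through starts and ends in time order (an end at T is processed before a start at T):
Tue 08:00 start Sana → 1
Tue 10:00 end Sana → 0
Tue 14:00 start Lucia → 1
Tue 14:30 start Declan → 2
Tue 17:30 end Declan → 1
Tue 17:30 end Lucia → 0
Tue 18:30 start Rohan → 1
Tue 20:00 end Rohan → 0
Wed 05:30 start Mei → 1
Wed 06:30 start Noor → 2
Wed 08:00 end Mei → 1
Wed 08:00 end Noor → 0
Wed 12:30 start Marcus → 1
Wed 15:30 end Marcus → 0
Wed 17:30 start Aoife → 1
Wed 19:30 end Aoife → 0
Peak is 2, at Tue 14:30 (Declan, Lucia).

2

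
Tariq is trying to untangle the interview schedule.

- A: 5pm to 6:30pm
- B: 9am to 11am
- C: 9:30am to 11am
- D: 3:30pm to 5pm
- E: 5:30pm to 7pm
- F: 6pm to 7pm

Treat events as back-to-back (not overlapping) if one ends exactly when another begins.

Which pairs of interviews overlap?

Sorted by start: B, C, D, A, E, F.
C starts before B ends → B and C overlap.
D starts after B ends; B is clear from here.
D starts after C ends; C is clear from here.
A starts exactly when D ends (back-to-back, no overlap); D is clear from here.
E starts before A ends → A and E overlap.
F starts before A ends → A and F overlap.
F starts before E ends → E and F overlap.

A & E, A & F, B & C, E & F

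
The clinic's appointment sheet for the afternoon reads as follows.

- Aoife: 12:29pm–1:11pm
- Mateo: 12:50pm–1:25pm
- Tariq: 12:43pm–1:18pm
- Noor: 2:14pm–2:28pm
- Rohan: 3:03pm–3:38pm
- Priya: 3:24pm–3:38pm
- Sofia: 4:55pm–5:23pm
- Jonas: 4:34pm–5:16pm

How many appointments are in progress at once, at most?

3

Walk through starts and ends in time order (an end at T is processed before a start at T):
12:29pm start Aoife → 1
12:43pm start Tariq → 2
12:50pm start Mateo → 3
1:11pm end Aoife → 2
1:18pm end Tariq → 1
1:25pm end Mateo → 0
2:14pm start Noor → 1
2:28pm end Noor → 0
3:03pm start Rohan → 1
3:24pm start Priya → 2
3:38pm end Priya → 1
3:38pm end Rohan → 0
4:34pm start Jonas → 1
4:55pm start Sofia → 2
5:16pm end Jonas → 1
5:23pm end Sofia → 0
Peak is 3, at 12:50pm (Aoife, Mateo, Tariq).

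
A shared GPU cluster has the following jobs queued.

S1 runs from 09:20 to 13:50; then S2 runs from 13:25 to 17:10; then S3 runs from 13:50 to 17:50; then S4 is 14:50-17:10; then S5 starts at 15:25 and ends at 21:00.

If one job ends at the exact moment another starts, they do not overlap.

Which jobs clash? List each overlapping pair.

Sorted by start: S1, S2, S3, S4, S5.
S2 starts before S1 ends → S1 and S2 overlap.
S3 starts exactly when S1 ends (back-to-back, no overlap) — done with S1.
S3 starts before S2 ends → S2 and S3 overlap.
S4 starts before S2 ends → S2 and S4 overlap.
S5 starts before S2 ends → S2 and S5 overlap.
S4 starts before S3 ends → S3 and S4 overlap.
S5 starts before S3 ends → S3 and S5 overlap.
S5 starts before S4 ends → S4 and S5 overlap.

S1 & S2, S2 & S3, S2 & S4, S2 & S5, S3 & S4, S3 & S5, S4 & S5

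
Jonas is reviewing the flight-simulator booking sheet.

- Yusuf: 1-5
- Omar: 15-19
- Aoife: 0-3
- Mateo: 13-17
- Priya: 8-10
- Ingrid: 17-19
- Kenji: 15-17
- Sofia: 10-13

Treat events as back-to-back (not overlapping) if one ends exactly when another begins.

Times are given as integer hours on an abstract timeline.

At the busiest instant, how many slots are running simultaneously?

Sweep the timeline, counting +1 at each start and −1 at each end (ends before starts at a tie):
0 start Aoife → 1
1 start Yusuf → 2
3 end Aoife → 1
5 end Yusuf → 0
8 start Priya → 1
10 end Priya → 0
10 start Sofia → 1
13 end Sofia → 0
13 start Mateo → 1
15 start Kenji → 2
15 start Omar → 3
17 end Kenji → 2
17 end Mateo → 1
17 start Ingrid → 2
19 end Ingrid → 1
19 end Omar → 0
Peak is 3, at 15 (Kenji, Mateo, Omar).

3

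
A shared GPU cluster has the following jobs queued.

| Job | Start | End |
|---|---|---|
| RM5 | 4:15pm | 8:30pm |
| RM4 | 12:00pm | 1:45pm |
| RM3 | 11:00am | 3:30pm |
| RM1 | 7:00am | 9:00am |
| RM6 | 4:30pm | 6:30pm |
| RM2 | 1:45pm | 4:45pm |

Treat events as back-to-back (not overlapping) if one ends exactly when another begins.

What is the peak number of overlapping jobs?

Sweep the timeline, counting +1 at each start and −1 at each end (ends before starts at a tie):
7:00am start RM1 → 1
9:00am end RM1 → 0
11:00am start RM3 → 1
12:00pm start RM4 → 2
1:45pm end RM4 → 1
1:45pm start RM2 → 2
3:30pm end RM3 → 1
4:15pm start RM5 → 2
4:30pm start RM6 → 3
4:45pm end RM2 → 2
6:30pm end RM6 → 1
8:30pm end RM5 → 0
Peak is 3, at 4:30pm (RM2, RM5, RM6).

3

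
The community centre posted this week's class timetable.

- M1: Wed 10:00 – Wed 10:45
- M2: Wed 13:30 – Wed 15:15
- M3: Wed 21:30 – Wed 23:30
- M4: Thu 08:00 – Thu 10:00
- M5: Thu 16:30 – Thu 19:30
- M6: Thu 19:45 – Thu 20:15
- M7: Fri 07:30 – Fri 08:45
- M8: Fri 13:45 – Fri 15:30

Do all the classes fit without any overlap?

Yes

Sorted by start: M1, M2, M3, M4, M5, M6, M7, M8.
M2 starts after M1 ends, so M1 has no further overlaps.
M3 starts after M2 ends, so M2 has no further overlaps.
M4 starts after M3 ends, so M3 has no further overlaps.
M5 starts after M4 ends, so M4 has no further overlaps.
M6 starts after M5 ends, so M5 has no further overlaps.
M7 starts after M6 ends, so M6 has no further overlaps.
M8 starts after M7 ends.
Every pair is clear; the schedule has no overlaps.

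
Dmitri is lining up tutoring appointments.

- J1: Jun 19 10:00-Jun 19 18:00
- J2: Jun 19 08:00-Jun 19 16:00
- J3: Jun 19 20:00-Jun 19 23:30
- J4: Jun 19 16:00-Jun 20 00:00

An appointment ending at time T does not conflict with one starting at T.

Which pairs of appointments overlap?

J1 & J2, J1 & J4, J3 & J4

Sorted by start: J2, J1, J4, J3.
J1 starts before J2 ends → J2 and J1 overlap.
J4 starts exactly when J2 ends (back-to-back, no overlap) — done with J2.
J4 starts before J1 ends → J1 and J4 overlap.
J3 starts after J1 ends.
J3 starts before J4 ends → J4 and J3 overlap.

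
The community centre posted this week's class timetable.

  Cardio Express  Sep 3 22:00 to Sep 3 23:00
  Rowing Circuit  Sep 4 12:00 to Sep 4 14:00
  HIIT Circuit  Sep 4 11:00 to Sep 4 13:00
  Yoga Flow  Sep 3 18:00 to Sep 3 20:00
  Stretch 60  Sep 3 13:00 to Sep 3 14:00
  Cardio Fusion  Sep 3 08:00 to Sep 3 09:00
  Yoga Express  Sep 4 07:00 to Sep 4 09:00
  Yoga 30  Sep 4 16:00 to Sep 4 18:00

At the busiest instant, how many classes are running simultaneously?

Sweep the timeline, counting +1 at each start and −1 at each end (ends before starts at a tie):
Sep 3 08:00 start Cardio Fusion → 1
Sep 3 09:00 end Cardio Fusion → 0
Sep 3 13:00 start Stretch 60 → 1
Sep 3 14:00 end Stretch 60 → 0
Sep 3 18:00 start Yoga Flow → 1
Sep 3 20:00 end Yoga Flow → 0
Sep 3 22:00 start Cardio Express → 1
Sep 3 23:00 end Cardio Express → 0
Sep 4 07:00 start Yoga Express → 1
Sep 4 09:00 end Yoga Express → 0
Sep 4 11:00 start HIIT Circuit → 1
Sep 4 12:00 start Rowing Circuit → 2
Sep 4 13:00 end HIIT Circuit → 1
Sep 4 14:00 end Rowing Circuit → 0
Sep 4 16:00 start Yoga 30 → 1
Sep 4 18:00 end Yoga 30 → 0
Peak is 2, at Sep 4 12:00 (HIIT Circuit, Rowing Circuit).

2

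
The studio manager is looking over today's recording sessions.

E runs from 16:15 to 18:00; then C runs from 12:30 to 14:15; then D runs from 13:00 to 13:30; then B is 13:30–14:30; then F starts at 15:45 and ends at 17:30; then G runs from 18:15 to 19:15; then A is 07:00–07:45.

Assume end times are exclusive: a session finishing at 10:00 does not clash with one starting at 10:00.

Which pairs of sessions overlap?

Check each pair: they overlap iff neither finishes before the other starts.
Sorted by start: A, C, D, B, F, E, G.
C starts after A ends, so nothing later overlaps A either.
D starts before C ends → C and D overlap.
B starts before C ends → C and B overlap.
F starts after C ends, so nothing later overlaps C either.
B starts exactly when D ends (back-to-back, no overlap), so nothing later overlaps D either.
F starts after B ends, so nothing later overlaps B either.
E starts before F ends → F and E overlap.
G starts after F ends.
G starts after E ends.

B & C, C & D, E & F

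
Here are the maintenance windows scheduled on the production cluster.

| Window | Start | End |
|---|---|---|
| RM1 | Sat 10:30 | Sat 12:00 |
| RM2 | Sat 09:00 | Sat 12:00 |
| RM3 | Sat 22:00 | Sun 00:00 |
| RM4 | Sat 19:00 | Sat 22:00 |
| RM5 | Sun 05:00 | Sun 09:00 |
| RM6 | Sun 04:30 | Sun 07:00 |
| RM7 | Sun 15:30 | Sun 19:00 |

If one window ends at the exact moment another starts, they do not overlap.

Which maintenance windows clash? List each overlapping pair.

Two intervals overlap when each starts before the other ends.
Sorted by start: RM2, RM1, RM4, RM3, RM6, RM5, RM7.
RM1 starts before RM2 ends → RM2 and RM1 overlap.
RM4 starts after RM2 ends — done with RM2.
RM4 starts after RM1 ends — done with RM1.
RM3 starts exactly when RM4 ends (back-to-back, no overlap) — done with RM4.
RM6 starts after RM3 ends — done with RM3.
RM5 starts before RM6 ends → RM6 and RM5 overlap.
RM7 starts after RM6 ends.
RM7 starts after RM5 ends.

RM1 & RM2, RM5 & RM6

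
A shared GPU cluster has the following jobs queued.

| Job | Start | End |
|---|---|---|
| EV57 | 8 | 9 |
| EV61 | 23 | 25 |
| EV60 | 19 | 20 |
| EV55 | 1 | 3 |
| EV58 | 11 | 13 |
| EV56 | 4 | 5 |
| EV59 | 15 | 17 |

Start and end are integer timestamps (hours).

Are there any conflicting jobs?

Sorted by start: EV55, EV56, EV57, EV58, EV59, EV60, EV61.
EV56 starts after EV55 ends — done with EV55.
EV57 starts after EV56 ends — done with EV56.
EV58 starts after EV57 ends — done with EV57.
EV59 starts after EV58 ends — done with EV58.
EV60 starts after EV59 ends — done with EV59.
EV61 starts after EV60 ends.
Every pair is clear; the schedule has no overlaps.

No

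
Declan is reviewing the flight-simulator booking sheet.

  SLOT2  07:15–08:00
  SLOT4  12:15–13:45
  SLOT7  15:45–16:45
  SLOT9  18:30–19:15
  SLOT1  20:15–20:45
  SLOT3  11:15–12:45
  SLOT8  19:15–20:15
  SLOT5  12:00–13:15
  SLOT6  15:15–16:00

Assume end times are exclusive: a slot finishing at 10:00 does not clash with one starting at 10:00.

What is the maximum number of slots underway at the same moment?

Walk through starts and ends in time order (an end at T is processed before a start at T):
07:15 start SLOT2 → 1
08:00 end SLOT2 → 0
11:15 start SLOT3 → 1
12:00 start SLOT5 → 2
12:15 start SLOT4 → 3
12:45 end SLOT3 → 2
13:15 end SLOT5 → 1
13:45 end SLOT4 → 0
15:15 start SLOT6 → 1
15:45 start SLOT7 → 2
16:00 end SLOT6 → 1
16:45 end SLOT7 → 0
18:30 start SLOT9 → 1
19:15 end SLOT9 → 0
19:15 start SLOT8 → 1
20:15 end SLOT8 → 0
20:15 start SLOT1 → 1
20:45 end SLOT1 → 0
Peak is 3, at 12:15 (SLOT3, SLOT4, SLOT5).

3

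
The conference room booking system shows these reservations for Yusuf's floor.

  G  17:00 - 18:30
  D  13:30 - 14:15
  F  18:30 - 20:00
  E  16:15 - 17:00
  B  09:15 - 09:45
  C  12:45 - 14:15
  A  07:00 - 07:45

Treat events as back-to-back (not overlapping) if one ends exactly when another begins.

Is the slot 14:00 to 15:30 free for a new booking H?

A: ends 07:45 at or before H starts 14:00 → clear.
B: ends 09:45 at or before H starts 14:00 → clear.
C: starts 12:45 before H ends 15:30, and ends 14:15 after H starts 14:00 → overlap.
D: starts 13:30 before H ends 15:30, and ends 14:15 after H starts 14:00 → overlap.
E: starts 16:15 at or after H ends 15:30 → clear.
G: starts 17:00 at or after H ends 15:30 → clear.
F: starts 18:30 at or after H ends 15:30 → clear.
H overlaps C, D.

No — it overlaps C, D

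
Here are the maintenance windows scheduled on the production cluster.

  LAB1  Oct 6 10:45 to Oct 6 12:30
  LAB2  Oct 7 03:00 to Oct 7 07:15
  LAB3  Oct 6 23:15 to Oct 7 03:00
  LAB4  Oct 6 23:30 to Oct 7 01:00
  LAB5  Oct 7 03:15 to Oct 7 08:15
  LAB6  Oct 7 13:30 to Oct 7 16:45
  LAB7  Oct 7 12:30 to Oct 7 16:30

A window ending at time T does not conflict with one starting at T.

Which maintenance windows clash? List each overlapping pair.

Two intervals overlap when each starts before the other ends.
Sorted by start: LAB1, LAB3, LAB4, LAB2, LAB5, LAB7, LAB6.
LAB3 starts after LAB1 ends, so nothing later overlaps LAB1 either.
LAB4 starts before LAB3 ends → LAB3 and LAB4 overlap.
LAB2 starts exactly when LAB3 ends (back-to-back, no overlap), so nothing later overlaps LAB3 either.
LAB2 starts after LAB4 ends, so nothing later overlaps LAB4 either.
LAB5 starts before LAB2 ends → LAB2 and LAB5 overlap.
LAB7 starts after LAB2 ends, so nothing later overlaps LAB2 either.
LAB7 starts after LAB5 ends, so nothing later overlaps LAB5 either.
LAB6 starts before LAB7 ends → LAB7 and LAB6 overlap.

LAB2 & LAB5, LAB3 & LAB4, LAB6 & LAB7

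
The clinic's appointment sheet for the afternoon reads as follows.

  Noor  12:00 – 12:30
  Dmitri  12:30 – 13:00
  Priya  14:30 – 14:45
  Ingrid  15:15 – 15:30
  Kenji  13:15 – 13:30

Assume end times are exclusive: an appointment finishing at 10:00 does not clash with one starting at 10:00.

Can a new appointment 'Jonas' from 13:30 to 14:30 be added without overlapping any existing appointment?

Noor: ends 12:30 at or before Jonas starts 13:30 → clear.
Dmitri: ends 13:00 at or before Jonas starts 13:30 → clear.
Kenji: ends 13:30 at or before Jonas starts 13:30 → clear.
Priya: starts 14:30 at or after Jonas ends 14:30 → clear.
Ingrid: starts 15:15 at or after Jonas ends 14:30 → clear.

Yes — the slot is free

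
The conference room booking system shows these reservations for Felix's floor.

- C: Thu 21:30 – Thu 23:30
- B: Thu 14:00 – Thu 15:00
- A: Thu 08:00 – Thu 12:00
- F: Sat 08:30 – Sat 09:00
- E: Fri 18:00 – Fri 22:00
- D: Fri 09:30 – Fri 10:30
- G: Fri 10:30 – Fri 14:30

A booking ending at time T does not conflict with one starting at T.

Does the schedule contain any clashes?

No

Check each pair: they overlap iff neither finishes before the other starts.
Sorted by start: A, B, C, D, G, E, F.
B starts after A ends, so nothing later overlaps A either.
C starts after B ends, so nothing later overlaps B either.
D starts after C ends, so nothing later overlaps C either.
G starts exactly when D ends (back-to-back, no overlap), so nothing later overlaps D either.
E starts after G ends, so nothing later overlaps G either.
F starts after E ends.
Every pair is clear; the schedule has no overlaps.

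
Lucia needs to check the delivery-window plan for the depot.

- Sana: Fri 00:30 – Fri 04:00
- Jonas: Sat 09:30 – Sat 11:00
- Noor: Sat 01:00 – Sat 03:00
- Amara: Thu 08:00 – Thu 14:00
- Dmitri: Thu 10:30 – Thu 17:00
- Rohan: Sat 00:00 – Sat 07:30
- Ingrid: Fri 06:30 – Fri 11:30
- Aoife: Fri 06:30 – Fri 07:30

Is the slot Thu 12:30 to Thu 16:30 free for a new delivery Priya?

No — it overlaps Amara, Dmitri

Amara: starts Thu 08:00 before Priya ends Thu 16:30, and ends Thu 14:00 after Priya starts Thu 12:30 → overlap.
Dmitri: starts Thu 10:30 before Priya ends Thu 16:30, and ends Thu 17:00 after Priya starts Thu 12:30 → overlap.
Sana: starts Fri 00:30 at or after Priya ends Thu 16:30 → clear.
Ingrid: starts Fri 06:30 at or after Priya ends Thu 16:30 → clear.
Aoife: starts Fri 06:30 at or after Priya ends Thu 16:30 → clear.
Rohan: starts Sat 00:00 at or after Priya ends Thu 16:30 → clear.
Noor: starts Sat 01:00 at or after Priya ends Thu 16:30 → clear.
Jonas: starts Sat 09:30 at or after Priya ends Thu 16:30 → clear.
Priya overlaps Amara, Dmitri.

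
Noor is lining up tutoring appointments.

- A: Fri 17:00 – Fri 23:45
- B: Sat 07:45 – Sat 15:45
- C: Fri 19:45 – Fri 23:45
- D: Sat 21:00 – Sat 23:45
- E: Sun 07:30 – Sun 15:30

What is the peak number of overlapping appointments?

2

Sweep the timeline, counting +1 at each start and −1 at each end (ends before starts at a tie):
Fri 17:00 start A → 1
Fri 19:45 start C → 2
Fri 23:45 end A → 1
Fri 23:45 end C → 0
Sat 07:45 start B → 1
Sat 15:45 end B → 0
Sat 21:00 start D → 1
Sat 23:45 end D → 0
Sun 07:30 start E → 1
Sun 15:30 end E → 0
Peak is 2, at Fri 19:45 (A, C).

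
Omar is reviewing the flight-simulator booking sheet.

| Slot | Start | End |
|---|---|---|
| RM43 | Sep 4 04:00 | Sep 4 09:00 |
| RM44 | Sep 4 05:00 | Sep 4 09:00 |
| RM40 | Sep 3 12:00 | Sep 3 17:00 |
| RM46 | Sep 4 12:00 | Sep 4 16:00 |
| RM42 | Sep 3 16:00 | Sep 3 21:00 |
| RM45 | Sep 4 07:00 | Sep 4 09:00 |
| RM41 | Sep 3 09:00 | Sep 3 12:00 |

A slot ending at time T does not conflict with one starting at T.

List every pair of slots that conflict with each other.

Check each pair: they overlap iff neither finishes before the other starts.
Sorted by start: RM41, RM40, RM42, RM43, RM44, RM45, RM46.
RM40 starts exactly when RM41 ends (back-to-back, no overlap), so RM41 has no further overlaps.
RM42 starts before RM40 ends → RM40 and RM42 overlap.
RM43 starts after RM40 ends, so RM40 has no further overlaps.
RM43 starts after RM42 ends, so RM42 has no further overlaps.
RM44 starts before RM43 ends → RM43 and RM44 overlap.
RM45 starts before RM43 ends → RM43 and RM45 overlap.
RM46 starts after RM43 ends.
RM45 starts before RM44 ends → RM44 and RM45 overlap.
RM46 starts after RM44 ends.
RM46 starts after RM45 ends.

RM40 & RM42, RM43 & RM44, RM43 & RM45, RM44 & RM45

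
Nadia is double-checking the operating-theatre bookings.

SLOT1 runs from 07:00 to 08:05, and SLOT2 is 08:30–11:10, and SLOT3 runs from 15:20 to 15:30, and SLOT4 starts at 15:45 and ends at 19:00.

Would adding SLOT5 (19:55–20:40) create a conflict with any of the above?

No — it doesn't clash with anything

SLOT1: ends 08:05 at or before SLOT5 starts 19:55 → clear.
SLOT2: ends 11:10 at or before SLOT5 starts 19:55 → clear.
SLOT3: ends 15:30 at or before SLOT5 starts 19:55 → clear.
SLOT4: ends 19:00 at or before SLOT5 starts 19:55 → clear.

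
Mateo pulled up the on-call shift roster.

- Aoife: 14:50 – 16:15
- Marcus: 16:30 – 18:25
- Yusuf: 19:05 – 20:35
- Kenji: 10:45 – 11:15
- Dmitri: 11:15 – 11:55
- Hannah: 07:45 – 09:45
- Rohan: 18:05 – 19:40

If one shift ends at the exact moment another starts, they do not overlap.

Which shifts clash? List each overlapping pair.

Marcus & Rohan, Rohan & Yusuf

Sorted by start: Hannah, Kenji, Dmitri, Aoife, Marcus, Rohan, Yusuf.
Kenji starts after Hannah ends; Hannah is clear from here.
Dmitri starts exactly when Kenji ends (back-to-back, no overlap); Kenji is clear from here.
Aoife starts after Dmitri ends; Dmitri is clear from here.
Marcus starts after Aoife ends; Aoife is clear from here.
Rohan starts before Marcus ends → Marcus and Rohan overlap.
Yusuf starts after Marcus ends.
Yusuf starts before Rohan ends → Rohan and Yusuf overlap.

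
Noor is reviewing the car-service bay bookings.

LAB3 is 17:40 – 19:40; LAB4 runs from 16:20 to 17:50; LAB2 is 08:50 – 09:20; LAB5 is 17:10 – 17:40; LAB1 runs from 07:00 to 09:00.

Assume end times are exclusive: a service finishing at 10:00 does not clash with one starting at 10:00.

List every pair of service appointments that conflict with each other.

LAB1 & LAB2, LAB3 & LAB4, LAB4 & LAB5

Sorted by start: LAB1, LAB2, LAB4, LAB5, LAB3.
LAB2 starts before LAB1 ends → LAB1 and LAB2 overlap.
LAB4 starts after LAB1 ends, so LAB1 has no further overlaps.
LAB4 starts after LAB2 ends, so LAB2 has no further overlaps.
LAB5 starts before LAB4 ends → LAB4 and LAB5 overlap.
LAB3 starts before LAB4 ends → LAB4 and LAB3 overlap.
LAB3 starts exactly when LAB5 ends (back-to-back, no overlap).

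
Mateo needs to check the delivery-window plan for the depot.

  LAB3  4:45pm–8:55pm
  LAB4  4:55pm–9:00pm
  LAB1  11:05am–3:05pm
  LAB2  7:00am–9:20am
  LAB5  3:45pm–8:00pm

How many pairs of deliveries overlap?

Check each pair: they overlap iff neither finishes before the other starts.
Sorted by start: LAB2, LAB1, LAB5, LAB3, LAB4.
LAB1 starts after LAB2 ends, so nothing later overlaps LAB2 either.
LAB5 starts after LAB1 ends, so nothing later overlaps LAB1 either.
LAB3 starts before LAB5 ends → LAB5 and LAB3 overlap.
LAB4 starts before LAB5 ends → LAB5 and LAB4 overlap.
LAB4 starts before LAB3 ends → LAB3 and LAB4 overlap.
Overlapping pairs: LAB3 & LAB4, LAB3 & LAB5, LAB4 & LAB5 — 3 in total.

3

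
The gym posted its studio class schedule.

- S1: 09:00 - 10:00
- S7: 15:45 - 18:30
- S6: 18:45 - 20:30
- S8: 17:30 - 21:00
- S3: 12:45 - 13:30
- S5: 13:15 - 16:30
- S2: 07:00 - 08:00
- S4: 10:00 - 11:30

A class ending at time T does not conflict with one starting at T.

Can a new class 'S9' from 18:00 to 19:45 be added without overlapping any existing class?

S2: ends 08:00 at or before S9 starts 18:00 → clear.
S1: ends 10:00 at or before S9 starts 18:00 → clear.
S4: ends 11:30 at or before S9 starts 18:00 → clear.
S3: ends 13:30 at or before S9 starts 18:00 → clear.
S5: ends 16:30 at or before S9 starts 18:00 → clear.
S7: starts 15:45 before S9 ends 19:45, and ends 18:30 after S9 starts 18:00 → overlap.
S8: starts 17:30 before S9 ends 19:45, and ends 21:00 after S9 starts 18:00 → overlap.
S6: starts 18:45 before S9 ends 19:45, and ends 20:30 after S9 starts 18:00 → overlap.
S9 overlaps S6, S7, S8.

No — it overlaps S6, S7, S8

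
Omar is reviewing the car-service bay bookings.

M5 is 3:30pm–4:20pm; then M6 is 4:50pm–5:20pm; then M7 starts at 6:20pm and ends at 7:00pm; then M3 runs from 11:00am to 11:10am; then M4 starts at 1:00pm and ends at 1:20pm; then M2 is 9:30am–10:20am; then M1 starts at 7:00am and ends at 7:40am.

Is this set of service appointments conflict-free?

Yes

Sorted by start: M1, M2, M3, M4, M5, M6, M7.
M2 starts after M1 ends; M1 is clear from here.
M3 starts after M2 ends; M2 is clear from here.
M4 starts after M3 ends; M3 is clear from here.
M5 starts after M4 ends; M4 is clear from here.
M6 starts after M5 ends; M5 is clear from here.
M7 starts after M6 ends.
Every pair is clear; the schedule has no overlaps.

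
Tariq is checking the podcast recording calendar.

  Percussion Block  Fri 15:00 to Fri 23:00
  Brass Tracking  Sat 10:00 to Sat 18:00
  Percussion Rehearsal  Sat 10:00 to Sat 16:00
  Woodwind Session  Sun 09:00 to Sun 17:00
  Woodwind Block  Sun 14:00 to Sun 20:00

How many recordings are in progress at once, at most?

Sweep the timeline, counting +1 at each start and −1 at each end (ends before starts at a tie):
Fri 15:00 start Percussion Block → 1
Fri 23:00 end Percussion Block → 0
Sat 10:00 start Brass Tracking → 1
Sat 10:00 start Percussion Rehearsal → 2
Sat 16:00 end Percussion Rehearsal → 1
Sat 18:00 end Brass Tracking → 0
Sun 09:00 start Woodwind Session → 1
Sun 14:00 start Woodwind Block → 2
Sun 17:00 end Woodwind Session → 1
Sun 20:00 end Woodwind Block → 0
Peak is 2, at Sat 10:00 (Brass Tracking, Percussion Rehearsal).

2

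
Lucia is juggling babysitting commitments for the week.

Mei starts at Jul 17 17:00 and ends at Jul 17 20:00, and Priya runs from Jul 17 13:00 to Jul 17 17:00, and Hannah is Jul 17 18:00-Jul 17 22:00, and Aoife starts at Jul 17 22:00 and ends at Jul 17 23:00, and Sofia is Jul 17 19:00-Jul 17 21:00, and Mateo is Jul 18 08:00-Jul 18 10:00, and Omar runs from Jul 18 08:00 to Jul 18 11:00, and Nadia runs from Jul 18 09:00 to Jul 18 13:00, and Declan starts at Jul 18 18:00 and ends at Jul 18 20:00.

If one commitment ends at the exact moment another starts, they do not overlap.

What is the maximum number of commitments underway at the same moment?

3

Sweep the timeline, counting +1 at each start and −1 at each end (ends before starts at a tie):
Jul 17 13:00 start Priya → 1
Jul 17 17:00 end Priya → 0
Jul 17 17:00 start Mei → 1
Jul 17 18:00 start Hannah → 2
Jul 17 19:00 start Sofia → 3
Jul 17 20:00 end Mei → 2
Jul 17 21:00 end Sofia → 1
Jul 17 22:00 end Hannah → 0
Jul 17 22:00 start Aoife → 1
Jul 17 23:00 end Aoife → 0
Jul 18 08:00 start Mateo → 1
Jul 18 08:00 start Omar → 2
Jul 18 09:00 start Nadia → 3
Jul 18 10:00 end Mateo → 2
Jul 18 11:00 end Omar → 1
Jul 18 13:00 end Nadia → 0
Jul 18 18:00 start Declan → 1
Jul 18 20:00 end Declan → 0
Peak is 3, at Jul 17 19:00 (Hannah, Mei, Sofia).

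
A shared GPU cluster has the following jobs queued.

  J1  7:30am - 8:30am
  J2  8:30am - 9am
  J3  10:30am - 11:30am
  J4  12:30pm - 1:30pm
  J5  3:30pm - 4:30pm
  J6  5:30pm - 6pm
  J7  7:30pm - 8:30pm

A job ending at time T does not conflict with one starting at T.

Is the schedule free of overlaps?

Sorted by start: J1, J2, J3, J4, J5, J6, J7.
J2 starts exactly when J1 ends (back-to-back, no overlap), so nothing later overlaps J1 either.
J3 starts after J2 ends, so nothing later overlaps J2 either.
J4 starts after J3 ends, so nothing later overlaps J3 either.
J5 starts after J4 ends, so nothing later overlaps J4 either.
J6 starts after J5 ends, so nothing later overlaps J5 either.
J7 starts after J6 ends.
Every pair is clear; the schedule has no overlaps.

Yes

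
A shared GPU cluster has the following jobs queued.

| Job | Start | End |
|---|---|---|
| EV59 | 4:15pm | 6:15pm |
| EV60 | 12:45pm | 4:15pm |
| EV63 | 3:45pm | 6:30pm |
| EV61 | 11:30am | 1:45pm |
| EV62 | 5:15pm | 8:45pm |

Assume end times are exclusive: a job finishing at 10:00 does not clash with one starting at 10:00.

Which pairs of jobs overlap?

EV59 & EV62, EV59 & EV63, EV60 & EV61, EV60 & EV63, EV62 & EV63

Sorted by start: EV61, EV60, EV63, EV59, EV62.
EV60 starts before EV61 ends → EV61 and EV60 overlap.
EV63 starts after EV61 ends, so nothing later overlaps EV61 either.
EV63 starts before EV60 ends → EV60 and EV63 overlap.
EV59 starts exactly when EV60 ends (back-to-back, no overlap), so nothing later overlaps EV60 either.
EV59 starts before EV63 ends → EV63 and EV59 overlap.
EV62 starts before EV63 ends → EV63 and EV62 overlap.
EV62 starts before EV59 ends → EV59 and EV62 overlap.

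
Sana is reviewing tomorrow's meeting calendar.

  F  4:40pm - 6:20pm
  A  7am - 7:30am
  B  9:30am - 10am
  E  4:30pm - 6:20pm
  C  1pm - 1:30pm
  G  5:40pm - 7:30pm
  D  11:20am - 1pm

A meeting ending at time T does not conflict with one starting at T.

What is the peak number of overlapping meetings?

Sweep the timeline, counting +1 at each start and −1 at each end (ends before starts at a tie):
7am start A → 1
7:30am end A → 0
9:30am start B → 1
10am end B → 0
11:20am start D → 1
1pm end D → 0
1pm start C → 1
1:30pm end C → 0
4:30pm start E → 1
4:40pm start F → 2
5:40pm start G → 3
6:20pm end E → 2
6:20pm end F → 1
7:30pm end G → 0
Peak is 3, at 5:40pm (E, F, G).

3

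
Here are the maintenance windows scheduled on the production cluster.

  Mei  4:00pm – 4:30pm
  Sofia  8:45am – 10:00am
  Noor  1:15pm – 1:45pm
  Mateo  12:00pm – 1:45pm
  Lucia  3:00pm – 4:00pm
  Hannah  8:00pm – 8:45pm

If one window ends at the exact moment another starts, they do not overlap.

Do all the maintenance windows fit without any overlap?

No

Sorted by start: Sofia, Mateo, Noor, Lucia, Mei, Hannah.
Mateo starts after Sofia ends — done with Sofia.
Noor starts before Mateo ends → Mateo and Noor overlap.
That's a conflict, so the schedule is not conflict-free.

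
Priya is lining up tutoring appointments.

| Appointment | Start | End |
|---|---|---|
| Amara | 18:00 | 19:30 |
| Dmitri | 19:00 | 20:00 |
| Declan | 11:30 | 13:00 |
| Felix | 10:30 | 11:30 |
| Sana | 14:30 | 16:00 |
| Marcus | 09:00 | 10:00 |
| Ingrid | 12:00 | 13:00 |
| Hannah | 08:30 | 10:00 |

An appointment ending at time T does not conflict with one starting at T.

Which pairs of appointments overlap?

Amara & Dmitri, Declan & Ingrid, Hannah & Marcus

Sorted by start: Hannah, Marcus, Felix, Declan, Ingrid, Sana, Amara, Dmitri.
Marcus starts before Hannah ends → Hannah and Marcus overlap.
Felix starts after Hannah ends, so Hannah has no further overlaps.
Felix starts after Marcus ends, so Marcus has no further overlaps.
Declan starts exactly when Felix ends (back-to-back, no overlap), so Felix has no further overlaps.
Ingrid starts before Declan ends → Declan and Ingrid overlap.
Sana starts after Declan ends, so Declan has no further overlaps.
Sana starts after Ingrid ends, so Ingrid has no further overlaps.
Amara starts after Sana ends, so Sana has no further overlaps.
Dmitri starts before Amara ends → Amara and Dmitri overlap.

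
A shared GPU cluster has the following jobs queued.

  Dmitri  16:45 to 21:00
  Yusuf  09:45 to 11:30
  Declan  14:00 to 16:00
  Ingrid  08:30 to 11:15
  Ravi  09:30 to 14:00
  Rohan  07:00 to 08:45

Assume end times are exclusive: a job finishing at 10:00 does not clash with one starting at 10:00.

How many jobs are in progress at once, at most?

3

Walk through starts and ends in time order (an end at T is processed before a start at T):
07:00 start Rohan → 1
08:30 start Ingrid → 2
08:45 end Rohan → 1
09:30 start Ravi → 2
09:45 start Yusuf → 3
11:15 end Ingrid → 2
11:30 end Yusuf → 1
14:00 end Ravi → 0
14:00 start Declan → 1
16:00 end Declan → 0
16:45 start Dmitri → 1
21:00 end Dmitri → 0
Peak is 3, at 09:45 (Ingrid, Ravi, Yusuf).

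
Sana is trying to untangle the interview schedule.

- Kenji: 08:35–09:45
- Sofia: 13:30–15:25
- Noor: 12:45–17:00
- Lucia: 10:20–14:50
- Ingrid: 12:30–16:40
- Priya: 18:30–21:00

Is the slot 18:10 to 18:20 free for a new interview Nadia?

Kenji: ends 09:45 at or before Nadia starts 18:10 → clear.
Lucia: ends 14:50 at or before Nadia starts 18:10 → clear.
Ingrid: ends 16:40 at or before Nadia starts 18:10 → clear.
Noor: ends 17:00 at or before Nadia starts 18:10 → clear.
Sofia: ends 15:25 at or before Nadia starts 18:10 → clear.
Priya: starts 18:30 at or after Nadia ends 18:20 → clear.

Yes — the slot is free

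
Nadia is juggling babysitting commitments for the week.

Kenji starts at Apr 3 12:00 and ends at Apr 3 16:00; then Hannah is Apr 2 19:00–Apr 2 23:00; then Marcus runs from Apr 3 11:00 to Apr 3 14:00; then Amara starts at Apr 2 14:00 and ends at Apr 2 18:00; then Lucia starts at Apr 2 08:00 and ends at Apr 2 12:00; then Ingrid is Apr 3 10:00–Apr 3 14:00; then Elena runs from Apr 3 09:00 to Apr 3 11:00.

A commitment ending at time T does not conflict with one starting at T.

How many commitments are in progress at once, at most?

3

Sweep the timeline, counting +1 at each start and −1 at each end (ends before starts at a tie):
Apr 2 08:00 start Lucia → 1
Apr 2 12:00 end Lucia → 0
Apr 2 14:00 start Amara → 1
Apr 2 18:00 end Amara → 0
Apr 2 19:00 start Hannah → 1
Apr 2 23:00 end Hannah → 0
Apr 3 09:00 start Elena → 1
Apr 3 10:00 start Ingrid → 2
Apr 3 11:00 end Elena → 1
Apr 3 11:00 start Marcus → 2
Apr 3 12:00 start Kenji → 3
Apr 3 14:00 end Ingrid → 2
Apr 3 14:00 end Marcus → 1
Apr 3 16:00 end Kenji → 0
Peak is 3, at Apr 3 12:00 (Ingrid, Kenji, Marcus).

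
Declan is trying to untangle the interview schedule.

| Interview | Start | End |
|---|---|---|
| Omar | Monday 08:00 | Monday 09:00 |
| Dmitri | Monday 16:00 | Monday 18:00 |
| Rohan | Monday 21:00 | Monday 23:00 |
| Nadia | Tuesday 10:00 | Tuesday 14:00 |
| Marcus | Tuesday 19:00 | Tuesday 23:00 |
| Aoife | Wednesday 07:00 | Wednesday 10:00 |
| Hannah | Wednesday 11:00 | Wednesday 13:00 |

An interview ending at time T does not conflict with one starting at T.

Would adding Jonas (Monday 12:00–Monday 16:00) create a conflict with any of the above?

No — it doesn't clash with anything

Omar: ends Monday 09:00 at or before Jonas starts Monday 12:00 → clear.
Dmitri: starts Monday 16:00 at or after Jonas ends Monday 16:00 → clear.
Rohan: starts Monday 21:00 at or after Jonas ends Monday 16:00 → clear.
Nadia: starts Tuesday 10:00 at or after Jonas ends Monday 16:00 → clear.
Marcus: starts Tuesday 19:00 at or after Jonas ends Monday 16:00 → clear.
Aoife: starts Wednesday 07:00 at or after Jonas ends Monday 16:00 → clear.
Hannah: starts Wednesday 11:00 at or after Jonas ends Monday 16:00 → clear.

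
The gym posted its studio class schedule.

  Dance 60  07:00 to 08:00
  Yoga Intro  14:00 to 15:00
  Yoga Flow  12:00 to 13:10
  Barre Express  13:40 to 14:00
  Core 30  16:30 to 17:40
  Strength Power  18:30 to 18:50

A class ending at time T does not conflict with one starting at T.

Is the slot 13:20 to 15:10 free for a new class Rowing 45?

Dance 60: ends 08:00 at or before Rowing 45 starts 13:20 → clear.
Yoga Flow: ends 13:10 at or before Rowing 45 starts 13:20 → clear.
Barre Express: starts 13:40 before Rowing 45 ends 15:10, and ends 14:00 after Rowing 45 starts 13:20 → overlap.
Yoga Intro: starts 14:00 before Rowing 45 ends 15:10, and ends 15:00 after Rowing 45 starts 13:20 → overlap.
Core 30: starts 16:30 at or after Rowing 45 ends 15:10 → clear.
Strength Power: starts 18:30 at or after Rowing 45 ends 15:10 → clear.
Rowing 45 overlaps Yoga Intro, Barre Express.

No — it overlaps Barre Express, Yoga Intro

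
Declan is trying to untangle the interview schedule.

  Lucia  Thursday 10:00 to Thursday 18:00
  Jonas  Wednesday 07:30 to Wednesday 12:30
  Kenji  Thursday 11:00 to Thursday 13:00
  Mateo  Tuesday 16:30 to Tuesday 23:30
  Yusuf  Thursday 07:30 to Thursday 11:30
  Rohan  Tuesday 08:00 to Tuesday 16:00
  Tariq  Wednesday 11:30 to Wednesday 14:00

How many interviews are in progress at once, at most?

3

Walk through starts and ends in time order (an end at T is processed before a start at T):
Tuesday 08:00 start Rohan → 1
Tuesday 16:00 end Rohan → 0
Tuesday 16:30 start Mateo → 1
Tuesday 23:30 end Mateo → 0
Wednesday 07:30 start Jonas → 1
Wednesday 11:30 start Tariq → 2
Wednesday 12:30 end Jonas → 1
Wednesday 14:00 end Tariq → 0
Thursday 07:30 start Yusuf → 1
Thursday 10:00 start Lucia → 2
Thursday 11:00 start Kenji → 3
Thursday 11:30 end Yusuf → 2
Thursday 13:00 end Kenji → 1
Thursday 18:00 end Lucia → 0
Peak is 3, at Thursday 11:00 (Kenji, Lucia, Yusuf).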